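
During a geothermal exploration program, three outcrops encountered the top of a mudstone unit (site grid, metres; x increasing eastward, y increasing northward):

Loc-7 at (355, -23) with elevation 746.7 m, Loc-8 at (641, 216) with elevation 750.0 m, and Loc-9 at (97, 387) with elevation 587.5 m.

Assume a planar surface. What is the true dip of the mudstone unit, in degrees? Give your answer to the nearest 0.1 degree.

Two edge vectors: Loc-7→Loc-8 = (286, 239, 3.3), Loc-7→Loc-9 = (-258, 410, -159.2).
Normal n = (Loc-7→Loc-8) × (Loc-7→Loc-9) = (-39401.8, 44679.8, 178922).
So ∂z/∂x = −n_x/n_z = 0.22022 and ∂z/∂y = −n_y/n_z = −0.24972.
Gradient magnitude |∇z| = √(a² + b²) = √(0.04850 + 0.06236) = 0.33295.
True dip = arctan(0.33295) = 18.4°, dipping toward NW (azimuth ≈ 319°).

18.4°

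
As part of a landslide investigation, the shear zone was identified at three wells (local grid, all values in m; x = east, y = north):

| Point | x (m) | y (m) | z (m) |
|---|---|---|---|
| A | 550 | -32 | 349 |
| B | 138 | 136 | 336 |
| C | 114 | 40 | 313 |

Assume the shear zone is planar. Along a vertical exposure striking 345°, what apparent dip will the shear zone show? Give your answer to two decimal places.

Two edge vectors: A→B = (-412, 168, -13), A→C = (-436, 72, -36).
Normal n = (A→B) × (A→C) = (-5112, -9164, 43584).
So ∂z/∂x = −n_x/n_z = 0.11729 and ∂z/∂y = −n_y/n_z = 0.21026.
Unit vector along 345° is (sin 345°, cos 345°) = (-0.2588, 0.9659).
Slope in that direction = a·(-0.2588) + b·(0.9659) = 0.17274.
Apparent dip = arctan|0.17274| = 9.80° (true dip is 13.5°, so apparent ≤ true as expected).

9.80°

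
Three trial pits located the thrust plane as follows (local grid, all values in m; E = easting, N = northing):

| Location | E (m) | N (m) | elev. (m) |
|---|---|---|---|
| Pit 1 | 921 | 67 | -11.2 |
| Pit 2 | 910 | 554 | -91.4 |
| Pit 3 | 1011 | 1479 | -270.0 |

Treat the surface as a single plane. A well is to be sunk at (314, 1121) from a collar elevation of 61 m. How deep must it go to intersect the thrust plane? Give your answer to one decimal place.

120.1 m

Two edge vectors: Pit 1→Pit 2 = (-11, 487, -80.2), Pit 1→Pit 3 = (90, 1412, -258.8).
Normal n = (Pit 1→Pit 2) × (Pit 1→Pit 3) = (-12793.2, -10064.8, -59362).
So ∂z/∂E = −n_x/n_z = −0.215512 and ∂z/∂N = −n_y/n_z = −0.169550.
Intercept c from Pit 1: -11.2 + 198.49 + 11.36 = 198.65.
At (314, 1121): z_contact = −67.67 − 190.07 + 198.65 = -59.09 m.
Depth below ground = 61 − (-59.09) = 120.1 m.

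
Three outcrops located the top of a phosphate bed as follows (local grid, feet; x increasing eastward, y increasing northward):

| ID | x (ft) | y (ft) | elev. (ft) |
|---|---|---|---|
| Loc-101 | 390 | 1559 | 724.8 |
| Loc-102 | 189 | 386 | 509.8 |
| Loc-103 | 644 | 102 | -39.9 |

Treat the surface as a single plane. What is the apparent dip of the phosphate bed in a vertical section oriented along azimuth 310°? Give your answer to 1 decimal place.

Two edge vectors: Loc-101→Loc-102 = (-201, -1173, -215), Loc-101→Loc-103 = (254, -1457, -764.7).
Normal n = (Loc-101→Loc-102) × (Loc-101→Loc-103) = (583738.1, -208314.7, 590799).
So ∂z/∂x = −n_x/n_z = −0.98805 and ∂z/∂y = −n_y/n_z = 0.35260.
Unit vector along 310° is (sin 310°, cos 310°) = (-0.7660, 0.6428).
Slope in that direction = a·(-0.7660) + b·(0.6428) = 0.98353.
Apparent dip = arctan|0.98353| = 44.5° (true dip is 46.4°, so apparent ≤ true as expected).

44.5°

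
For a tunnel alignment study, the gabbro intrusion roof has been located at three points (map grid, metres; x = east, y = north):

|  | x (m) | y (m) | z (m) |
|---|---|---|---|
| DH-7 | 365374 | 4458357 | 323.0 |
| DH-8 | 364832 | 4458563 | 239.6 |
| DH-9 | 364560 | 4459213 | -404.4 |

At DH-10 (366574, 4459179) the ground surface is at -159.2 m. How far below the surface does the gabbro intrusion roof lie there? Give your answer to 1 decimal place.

741.1 m

Two edge vectors: DH-7→DH-8 = (-542, 206, -83.4), DH-7→DH-9 = (-814, 856, -727.4).
Normal n = (DH-7→DH-8) × (DH-7→DH-9) = (-78454, -326363.2, -296268).
So ∂z/∂x = −n_x/n_z = −0.264807539 and ∂z/∂y = −n_y/n_z = −1.101581001.
Intercept c from DH-7: 323 + 96753.79 + 4911241.37 = 5008318.16.
At (366574, 4459179): z_contact = −97071.56 − 4912146.87 + 5008318.16 = -900.27 m.
Depth below ground = -159.2 − (-900.27) = 741.1 m.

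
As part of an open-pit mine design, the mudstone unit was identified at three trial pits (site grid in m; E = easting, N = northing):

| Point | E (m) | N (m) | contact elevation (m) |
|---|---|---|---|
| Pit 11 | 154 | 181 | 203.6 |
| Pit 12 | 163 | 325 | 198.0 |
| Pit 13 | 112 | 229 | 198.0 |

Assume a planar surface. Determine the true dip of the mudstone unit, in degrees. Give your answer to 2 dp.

5.37°

Let the plane be z = a·E + b·N + c.
Pit 12−Pit 11: 9a + 144b = −5.6;  Pit 13−Pit 11: −42a + 48b = −5.6.
Solving gives a = 0.08296, b = −0.04407.
Gradient magnitude |∇z| = √(a² + b²) = √(0.00688 + 0.00194) = 0.09394.
True dip = arctan(0.09394) = 5.37°, dipping toward WNW (azimuth ≈ 298°).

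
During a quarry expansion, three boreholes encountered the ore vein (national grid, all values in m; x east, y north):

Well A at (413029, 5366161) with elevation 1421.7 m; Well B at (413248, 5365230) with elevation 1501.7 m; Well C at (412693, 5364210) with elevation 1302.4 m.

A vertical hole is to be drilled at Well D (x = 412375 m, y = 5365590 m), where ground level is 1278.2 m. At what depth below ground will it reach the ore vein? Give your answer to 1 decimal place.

92.0 m

Let the plane be z = a·x + b·y + c.
Well B−Well A: 219a − 931b = 80;  Well C−Well A: −336a − 1951b = −119.3.
Solving gives a = 0.360969753, b = −0.001017856.
Then c = 1421.7 − a·413029 − b·5366161 = −142207.30.
At (412375, 5365590): z_contact = 148854.90 − 5461.40 − 142207.30 = 1186.21 m.
Depth below ground = 1278.2 − 1186.21 = 92.0 m.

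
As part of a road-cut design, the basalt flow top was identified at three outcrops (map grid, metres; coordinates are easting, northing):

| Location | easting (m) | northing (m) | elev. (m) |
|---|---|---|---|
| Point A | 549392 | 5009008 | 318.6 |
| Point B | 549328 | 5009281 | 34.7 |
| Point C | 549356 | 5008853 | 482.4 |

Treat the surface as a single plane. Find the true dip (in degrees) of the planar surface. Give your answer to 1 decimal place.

Let the plane be z = a·easting + b·northing + c.
Point B−Point A: −64a + 273b = −283.9;  Point C−Point A: −36a − 155b = 163.8.
Solving gives a = −0.03610, b = −1.04839.
Gradient magnitude |∇z| = √(a² + b²) = √(0.00130 + 1.09912) = 1.04901.
True dip = arctan(1.04901) = 46.4°, dipping toward N (azimuth ≈ 002°).

46.4°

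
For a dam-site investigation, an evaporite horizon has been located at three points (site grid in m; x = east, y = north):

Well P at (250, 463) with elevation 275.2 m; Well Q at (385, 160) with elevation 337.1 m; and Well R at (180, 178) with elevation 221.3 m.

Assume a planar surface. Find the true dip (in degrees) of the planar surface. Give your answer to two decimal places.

Let the plane be z = a·x + b·y + c.
Well Q−Well P: 135a − 303b = 61.9;  Well R−Well P: −70a − 285b = −53.9.
Solving gives a = 0.56921, b = 0.04932.
Gradient magnitude |∇z| = √(a² + b²) = √(0.32400 + 0.00243) = 0.57134.
True dip = arctan(0.57134) = 29.74°, dipping toward W (azimuth ≈ 265°).

29.74°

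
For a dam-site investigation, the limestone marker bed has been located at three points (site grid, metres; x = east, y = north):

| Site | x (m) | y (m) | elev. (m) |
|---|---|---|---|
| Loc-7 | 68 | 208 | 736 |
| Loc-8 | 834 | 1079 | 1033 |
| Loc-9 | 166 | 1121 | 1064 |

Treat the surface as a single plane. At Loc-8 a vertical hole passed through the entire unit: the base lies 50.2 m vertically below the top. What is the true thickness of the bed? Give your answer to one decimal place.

Let the plane be z = a·x + b·y + c.
Loc-8−Loc-7: 766a + 871b = 297;  Loc-9−Loc-7: 98a + 913b = 328.
Solving gives a = −0.02366, b = 0.36179.
|∇z| = √(a²+b²) = 0.36257, so dip δ = arctan(0.36257) = 19.93°.
True thickness = vertical thickness × cos δ = 50.2 × cos 19.93° = 47.2 m.

47.2 m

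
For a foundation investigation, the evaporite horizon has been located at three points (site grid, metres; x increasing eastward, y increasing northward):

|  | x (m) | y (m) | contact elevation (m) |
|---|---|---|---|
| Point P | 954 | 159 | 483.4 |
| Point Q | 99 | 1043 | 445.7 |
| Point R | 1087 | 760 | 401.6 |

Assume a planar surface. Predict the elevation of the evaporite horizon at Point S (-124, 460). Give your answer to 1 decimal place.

532.4 m

Let the plane be z = a·x + b·y + c.
Point Q−Point P: −855a + 884b = −37.7;  Point R−Point P: 133a + 601b = −81.8.
Solving gives a = −0.078637, b = −0.118704.
Then c = 483.4 − a·954 − b·159 = 577.29.
At (-124, 460): z = 9.8 − 54.6 + 577.29 = 532.4 m.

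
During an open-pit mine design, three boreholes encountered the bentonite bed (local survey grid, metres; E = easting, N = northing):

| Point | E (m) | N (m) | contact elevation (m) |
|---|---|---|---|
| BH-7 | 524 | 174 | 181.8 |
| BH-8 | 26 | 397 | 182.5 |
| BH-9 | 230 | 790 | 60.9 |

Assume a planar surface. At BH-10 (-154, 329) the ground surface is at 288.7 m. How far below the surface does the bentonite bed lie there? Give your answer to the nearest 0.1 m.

68.7 m

Two edge vectors: BH-7→BH-8 = (-498, 223, 0.7), BH-7→BH-9 = (-294, 616, -120.9).
Normal n = (BH-7→BH-8) × (BH-7→BH-9) = (-27391.9, -60414, -241206).
So ∂z/∂E = −n_x/n_z = −0.11356 and ∂z/∂N = −n_y/n_z = −0.25047.
Intercept c from BH-7: 181.8 + 59.51 + 43.58 = 284.89.
At (-154, 329): z_contact = 17.49 − 82.40 + 284.89 = 219.97 m.
Depth below ground = 288.7 − 219.97 = 68.7 m.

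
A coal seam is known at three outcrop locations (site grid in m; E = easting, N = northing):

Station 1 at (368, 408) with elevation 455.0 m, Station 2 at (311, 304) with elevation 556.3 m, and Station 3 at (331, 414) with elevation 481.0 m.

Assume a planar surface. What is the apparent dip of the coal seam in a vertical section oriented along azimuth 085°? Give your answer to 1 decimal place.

39.8°

Let the plane be z = a·E + b·N + c.
Station 2−Station 1: −57a − 104b = 101.3;  Station 3−Station 1: −37a + 6b = 26.
Solving gives a = −0.79041, b = −0.54084.
Unit vector along 085° is (sin 85°, cos 85°) = (0.9962, 0.0872).
Slope in that direction = a·(0.9962) + b·(0.0872) = −0.83453.
Apparent dip = arctan|0.83453| = 39.8° (true dip is 43.8°, so apparent ≤ true as expected).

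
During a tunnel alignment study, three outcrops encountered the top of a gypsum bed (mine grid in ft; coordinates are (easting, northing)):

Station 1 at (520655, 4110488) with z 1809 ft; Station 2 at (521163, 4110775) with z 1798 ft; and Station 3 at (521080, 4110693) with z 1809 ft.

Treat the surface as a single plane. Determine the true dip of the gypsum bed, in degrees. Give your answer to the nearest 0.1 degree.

Two edge vectors: Station 1→Station 2 = (508, 287, -11), Station 1→Station 3 = (425, 205, 0).
Normal n = (Station 1→Station 2) × (Station 1→Station 3) = (2255, -4675, -17835).
So ∂z/∂E = −n_x/n_z = 0.12644 and ∂z/∂N = −n_y/n_z = −0.26213.
Gradient magnitude |∇z| = √(a² + b²) = √(0.01599 + 0.06871) = 0.29103.
True dip = arctan(0.29103) = 16.2°, dipping toward NNW (azimuth ≈ 334°).

16.2°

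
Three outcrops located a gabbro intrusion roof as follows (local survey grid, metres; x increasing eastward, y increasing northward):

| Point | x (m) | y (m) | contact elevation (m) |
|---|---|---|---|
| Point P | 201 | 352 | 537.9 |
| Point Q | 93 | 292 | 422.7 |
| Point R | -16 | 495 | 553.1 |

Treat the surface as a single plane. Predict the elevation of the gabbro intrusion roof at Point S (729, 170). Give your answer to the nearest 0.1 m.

656.2 m

Two edge vectors: Point P→Point Q = (-108, -60, -115.2), Point P→Point R = (-217, 143, 15.2).
Normal n = (Point P→Point Q) × (Point P→Point R) = (15561.6, 26640, -28464).
So ∂z/∂x = −n_x/n_z = 0.54671 and ∂z/∂y = −n_y/n_z = 0.93592.
Intercept c from Point P: 537.9 − 109.89 − 329.44 = 98.57.
At (729, 170): z = 398.6 + 159.1 + 98.57 = 656.2 m.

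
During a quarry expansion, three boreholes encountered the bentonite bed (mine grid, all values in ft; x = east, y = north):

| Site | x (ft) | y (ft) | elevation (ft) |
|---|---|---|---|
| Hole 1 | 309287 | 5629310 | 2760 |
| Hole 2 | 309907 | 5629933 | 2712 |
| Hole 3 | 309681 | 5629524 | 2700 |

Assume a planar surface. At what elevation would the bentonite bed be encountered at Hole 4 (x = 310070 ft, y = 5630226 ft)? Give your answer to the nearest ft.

Two edge vectors: Hole 1→Hole 2 = (620, 623, -48), Hole 1→Hole 3 = (394, 214, -60).
Normal n = (Hole 1→Hole 2) × (Hole 1→Hole 3) = (-27108, 18288, -112782).
So ∂z/∂x = −n_x/n_z = −0.24035750 and ∂z/∂y = −n_y/n_z = 0.16215354.
Intercept c from Hole 1: 2760 + 74339.45 − 912812.52 = −835713.07.
At (310070, 5630226): z = −74527.7 + 912961.0 − 835713.07 = 2720.3 ft.

2720 ft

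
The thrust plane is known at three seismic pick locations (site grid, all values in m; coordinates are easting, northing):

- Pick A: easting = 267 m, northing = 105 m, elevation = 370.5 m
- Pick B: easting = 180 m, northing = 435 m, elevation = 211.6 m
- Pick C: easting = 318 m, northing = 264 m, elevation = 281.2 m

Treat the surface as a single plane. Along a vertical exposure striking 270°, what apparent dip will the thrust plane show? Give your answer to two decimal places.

Two edge vectors: Pick A→Pick B = (-87, 330, -158.9), Pick A→Pick C = (51, 159, -89.3).
Normal n = (Pick A→Pick B) × (Pick A→Pick C) = (-4203.9, -15873, -30663).
So ∂z/∂easting = −n_x/n_z = −0.13710 and ∂z/∂northing = −n_y/n_z = −0.51766.
Unit vector along 270° is (sin 270°, cos 270°) = (-1.0000, -0.0000).
Slope in that direction = a·(-1.0000) + b·(-0.0000) = 0.13710.
Apparent dip = arctan|0.13710| = 7.81° (true dip is 28.2°, so apparent ≤ true as expected).

7.81°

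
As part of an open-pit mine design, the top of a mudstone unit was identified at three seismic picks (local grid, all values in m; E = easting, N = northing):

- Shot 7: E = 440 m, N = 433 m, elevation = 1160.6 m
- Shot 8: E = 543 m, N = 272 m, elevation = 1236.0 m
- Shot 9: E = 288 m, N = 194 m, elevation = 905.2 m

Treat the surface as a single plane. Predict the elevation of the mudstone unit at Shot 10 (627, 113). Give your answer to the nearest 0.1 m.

Two edge vectors: Shot 7→Shot 8 = (103, -161, 75.4), Shot 7→Shot 9 = (-152, -239, -255.4).
Normal n = (Shot 7→Shot 8) × (Shot 7→Shot 9) = (59140, 14845.4, -49089).
So ∂z/∂E = −n_x/n_z = 1.20475 and ∂z/∂N = −n_y/n_z = 0.30242.
Intercept c from Shot 7: 1160.6 − 530.09 − 130.95 = 499.56.
At (627, 113): z = 755.4 + 34.2 + 499.56 = 1289.1 m.

1289.1 m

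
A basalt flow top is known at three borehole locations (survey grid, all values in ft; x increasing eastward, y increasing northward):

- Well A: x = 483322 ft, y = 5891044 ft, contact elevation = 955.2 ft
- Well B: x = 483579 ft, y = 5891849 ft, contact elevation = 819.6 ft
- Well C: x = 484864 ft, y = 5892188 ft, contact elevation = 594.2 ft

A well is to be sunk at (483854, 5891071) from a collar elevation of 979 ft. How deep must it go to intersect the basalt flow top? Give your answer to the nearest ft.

Let the plane be z = a·x + b·y + c.
Well B−Well A: 257a + 805b = −135.6;  Well C−Well A: 1542a + 1144b = −361.
Solving gives a = −0.14301522, b = −0.12278893.
Then c = 955.2 − a·483322 − b·5891044 = 793432.60.
At (483854, 5891071): z_contact = −69198.5 − 723358.3 + 793432.60 = 875.8 ft.
Depth below ground = 979 − 875.8 = 103 ft.

103 ft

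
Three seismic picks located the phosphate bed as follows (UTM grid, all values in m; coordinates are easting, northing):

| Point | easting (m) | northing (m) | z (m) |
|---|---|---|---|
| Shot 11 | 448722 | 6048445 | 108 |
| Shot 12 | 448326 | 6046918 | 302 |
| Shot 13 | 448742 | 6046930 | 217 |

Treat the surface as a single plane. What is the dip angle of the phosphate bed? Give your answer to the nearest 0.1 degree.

12.2°

Let the plane be z = a·easting + b·northing + c.
Shot 12−Shot 11: −396a − 1527b = 194;  Shot 13−Shot 11: 20a − 1515b = 109.
Solving gives a = −0.20217, b = −0.07462.
Gradient magnitude |∇z| = √(a² + b²) = √(0.04087 + 0.00557) = 0.21550.
True dip = arctan(0.21550) = 12.2°, dipping toward ENE (azimuth ≈ 070°).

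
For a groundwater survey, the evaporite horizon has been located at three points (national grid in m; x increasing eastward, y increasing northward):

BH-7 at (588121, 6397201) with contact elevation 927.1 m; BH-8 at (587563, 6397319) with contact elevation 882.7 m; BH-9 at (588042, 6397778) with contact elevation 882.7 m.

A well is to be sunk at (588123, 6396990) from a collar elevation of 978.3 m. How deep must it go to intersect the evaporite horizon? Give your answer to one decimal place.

36.7 m

Two edge vectors: BH-7→BH-8 = (-558, 118, -44.4), BH-7→BH-9 = (-79, 577, -44.4).
Normal n = (BH-7→BH-8) × (BH-7→BH-9) = (20379.6, -21267.6, -312644).
So ∂z/∂x = −n_x/n_z = 0.065184683 and ∂z/∂y = −n_y/n_z = −0.068024974.
Intercept c from BH-7: 927.1 − 38336.48 + 435169.43 = 397760.05.
At (588123, 6396990): z_contact = 38336.61 − 435155.08 + 397760.05 = 941.58 m.
Depth below ground = 978.3 − 941.58 = 36.7 m.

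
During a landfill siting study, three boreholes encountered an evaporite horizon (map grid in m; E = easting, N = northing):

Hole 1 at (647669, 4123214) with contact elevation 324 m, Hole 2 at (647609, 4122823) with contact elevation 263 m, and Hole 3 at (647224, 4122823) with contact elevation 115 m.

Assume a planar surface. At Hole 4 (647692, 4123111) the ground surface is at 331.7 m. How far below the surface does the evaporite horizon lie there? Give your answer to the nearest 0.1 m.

8.9 m

Let the plane be z = a·E + b·N + c.
Hole 2−Hole 1: −60a − 391b = −61;  Hole 3−Hole 1: −445a − 391b = −209.
Solving gives a = 0.384415584, b = 0.097020626.
Then c = 324 − a·647669 − b·4123214 = −648686.86.
At (647692, 4123111): z_contact = 248982.90 + 400026.81 − 648686.86 = 322.85 m.
Depth below ground = 331.7 − 322.85 = 8.9 m.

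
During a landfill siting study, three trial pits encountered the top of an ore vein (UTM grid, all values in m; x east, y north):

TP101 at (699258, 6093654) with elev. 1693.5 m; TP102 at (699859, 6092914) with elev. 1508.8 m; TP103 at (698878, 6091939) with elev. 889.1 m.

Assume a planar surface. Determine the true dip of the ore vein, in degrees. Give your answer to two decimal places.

25.29°

Two edge vectors: TP101→TP102 = (601, -740, -184.7), TP101→TP103 = (-380, -1715, -804.4).
Normal n = (TP101→TP102) × (TP101→TP103) = (278495.5, 553630.4, -1311915).
So ∂z/∂x = −n_x/n_z = 0.21228 and ∂z/∂y = −n_y/n_z = 0.42200.
Gradient magnitude |∇z| = √(a² + b²) = √(0.04506 + 0.17809) = 0.47239.
True dip = arctan(0.47239) = 25.29°, dipping toward SSW (azimuth ≈ 207°).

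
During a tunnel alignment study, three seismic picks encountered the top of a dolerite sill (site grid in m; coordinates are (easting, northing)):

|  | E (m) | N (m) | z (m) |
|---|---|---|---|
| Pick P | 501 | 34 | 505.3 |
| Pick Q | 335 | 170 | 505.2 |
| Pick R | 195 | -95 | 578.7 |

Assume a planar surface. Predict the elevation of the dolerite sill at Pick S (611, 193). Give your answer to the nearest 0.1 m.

Let the plane be z = a·E + b·N + c.
Pick Q−Pick P: −166a + 136b = −0.1;  Pick R−Pick P: −306a − 129b = 73.4.
Solving gives a = −0.15817, b = −0.19380.
Then c = 505.3 − a·501 − b·34 = 591.13.
At (611, 193): z = −96.6 − 37.4 + 591.13 = 457.1 m.

457.1 m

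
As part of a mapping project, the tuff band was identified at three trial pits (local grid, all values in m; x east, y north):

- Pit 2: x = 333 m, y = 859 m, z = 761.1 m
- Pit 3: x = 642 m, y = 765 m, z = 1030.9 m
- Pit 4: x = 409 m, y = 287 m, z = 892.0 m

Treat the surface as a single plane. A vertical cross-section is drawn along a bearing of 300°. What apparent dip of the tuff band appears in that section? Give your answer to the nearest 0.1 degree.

38.1°

Two edge vectors: Pit 2→Pit 3 = (309, -94, 269.8), Pit 2→Pit 4 = (76, -572, 130.9).
Normal n = (Pit 2→Pit 3) × (Pit 2→Pit 4) = (142021, -19943.3, -169604).
So ∂z/∂x = −n_x/n_z = 0.83737 and ∂z/∂y = −n_y/n_z = −0.11759.
Unit vector along 300° is (sin 300°, cos 300°) = (-0.8660, 0.5000).
Slope in that direction = a·(-0.8660) + b·(0.5000) = −0.78398.
Apparent dip = arctan|0.78398| = 38.1° (true dip is 40.2°, so apparent ≤ true as expected).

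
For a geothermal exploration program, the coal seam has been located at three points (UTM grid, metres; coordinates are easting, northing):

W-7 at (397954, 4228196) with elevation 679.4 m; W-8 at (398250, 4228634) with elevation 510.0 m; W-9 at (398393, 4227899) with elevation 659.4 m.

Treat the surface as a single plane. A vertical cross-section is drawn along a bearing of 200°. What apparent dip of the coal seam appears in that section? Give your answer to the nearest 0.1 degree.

16.8°

Let the plane be z = a·easting + b·northing + c.
W-8−W-7: 296a + 438b = −169.4;  W-9−W-7: 439a − 297b = −20.
Solving gives a = −0.21082, b = −0.24428.
Unit vector along 200° is (sin 200°, cos 200°) = (-0.3420, -0.9397).
Slope in that direction = a·(-0.3420) + b·(-0.9397) = 0.30166.
Apparent dip = arctan|0.30166| = 16.8° (true dip is 17.9°, so apparent ≤ true as expected).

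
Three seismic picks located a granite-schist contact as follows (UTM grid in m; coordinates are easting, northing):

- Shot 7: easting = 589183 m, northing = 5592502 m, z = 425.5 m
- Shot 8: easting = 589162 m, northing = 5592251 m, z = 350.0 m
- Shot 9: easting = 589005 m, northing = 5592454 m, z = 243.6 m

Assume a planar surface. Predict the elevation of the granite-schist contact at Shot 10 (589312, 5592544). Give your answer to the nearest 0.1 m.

Two edge vectors: Shot 7→Shot 8 = (-21, -251, -75.5), Shot 7→Shot 9 = (-178, -48, -181.9).
Normal n = (Shot 7→Shot 8) × (Shot 7→Shot 9) = (42032.9, 9619.1, -43670).
So ∂z/∂easting = −n_x/n_z = 0.962512022 and ∂z/∂northing = −n_y/n_z = 0.220267918.
Intercept c from Shot 7: 425.5 − 567095.72 − 1231848.77 = −1798519.00.
At (589312, 5592544): z = 567219.9 + 1231858.0 − 1798519.00 = 558.9 m.

558.9 m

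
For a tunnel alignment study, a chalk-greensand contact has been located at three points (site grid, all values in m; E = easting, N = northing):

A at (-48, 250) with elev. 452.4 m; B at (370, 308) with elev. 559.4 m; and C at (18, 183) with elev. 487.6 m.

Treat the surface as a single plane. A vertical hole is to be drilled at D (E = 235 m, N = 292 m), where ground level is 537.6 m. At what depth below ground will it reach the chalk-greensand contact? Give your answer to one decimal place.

Two edge vectors: A→B = (418, 58, 107), A→C = (66, -67, 35.2).
Normal n = (A→B) × (A→C) = (9210.6, -7651.6, -31834).
So ∂z/∂E = −n_x/n_z = 0.28933 and ∂z/∂N = −n_y/n_z = −0.24036.
Intercept c from A: 452.4 + 13.89 + 60.09 = 526.38.
At (235, 292): z_contact = 67.99 − 70.18 + 526.38 = 524.19 m.
Depth below ground = 537.6 − 524.19 = 13.4 m.

13.4 m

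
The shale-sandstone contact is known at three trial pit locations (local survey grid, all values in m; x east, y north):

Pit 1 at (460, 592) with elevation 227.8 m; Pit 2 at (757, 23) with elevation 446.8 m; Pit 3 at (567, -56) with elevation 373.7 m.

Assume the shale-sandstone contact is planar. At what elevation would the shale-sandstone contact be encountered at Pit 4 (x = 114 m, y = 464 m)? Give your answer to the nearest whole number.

92 m

Let the plane be z = a·x + b·y + c.
Pit 2−Pit 1: 297a − 569b = 219;  Pit 3−Pit 1: 107a − 648b = 145.9.
Solving gives a = 0.44762, b = −0.15124.
Then c = 227.8 − a·460 − b·592 = 111.43.
At (114, 464): z = 51.0 − 70.2 + 111.43 = 92.3 m.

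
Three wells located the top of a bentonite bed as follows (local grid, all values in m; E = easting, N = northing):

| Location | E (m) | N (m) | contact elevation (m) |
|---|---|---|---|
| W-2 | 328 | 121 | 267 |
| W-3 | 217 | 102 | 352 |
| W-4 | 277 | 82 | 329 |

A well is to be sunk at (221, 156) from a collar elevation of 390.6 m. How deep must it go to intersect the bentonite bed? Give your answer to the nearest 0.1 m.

82.1 m

Let the plane be z = a·E + b·N + c.
W-3−W-2: −111a − 19b = 85;  W-4−W-2: −51a − 39b = 62.
Solving gives a = −0.63601, b = −0.75804.
Then c = 267 − a·328 − b·121 = 567.33.
At (221, 156): z_contact = −140.56 − 118.25 + 567.33 = 308.52 m.
Depth below ground = 390.6 − 308.52 = 82.1 m.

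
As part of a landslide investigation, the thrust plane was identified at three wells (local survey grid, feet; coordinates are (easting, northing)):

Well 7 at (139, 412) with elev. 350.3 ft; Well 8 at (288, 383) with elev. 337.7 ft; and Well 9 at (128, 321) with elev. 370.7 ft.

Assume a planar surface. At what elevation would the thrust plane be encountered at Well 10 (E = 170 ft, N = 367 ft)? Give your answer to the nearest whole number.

356 ft

Two edge vectors: Well 7→Well 8 = (149, -29, -12.6), Well 7→Well 9 = (-11, -91, 20.4).
Normal n = (Well 7→Well 8) × (Well 7→Well 9) = (-1738.2, -2901, -13878).
So ∂z/∂E = −n_x/n_z = −0.12525 and ∂z/∂N = −n_y/n_z = −0.20904.
Intercept c from Well 7: 350.3 + 17.41 + 86.12 = 453.83.
At (170, 367): z = −21.3 − 76.7 + 453.83 = 355.8 ft.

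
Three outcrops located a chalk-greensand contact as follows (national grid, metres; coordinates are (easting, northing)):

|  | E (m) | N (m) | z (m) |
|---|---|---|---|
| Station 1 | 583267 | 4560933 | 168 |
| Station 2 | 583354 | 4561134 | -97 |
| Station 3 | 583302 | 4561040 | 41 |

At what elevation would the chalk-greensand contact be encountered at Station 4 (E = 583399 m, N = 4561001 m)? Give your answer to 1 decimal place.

Let the plane be z = a·E + b·N + c.
Station 2−Station 1: 87a + 201b = −265;  Station 3−Station 1: 35a + 107b = −127.
Solving gives a = −1.243623571, b = −0.780123131.
Then c = 168 − a·583267 − b·4560933 = 4283621.92.
At (583399, 4561001): z = −725528.7 − 3558142.4 + 4283621.92 = -49.2 m.

-49.2 m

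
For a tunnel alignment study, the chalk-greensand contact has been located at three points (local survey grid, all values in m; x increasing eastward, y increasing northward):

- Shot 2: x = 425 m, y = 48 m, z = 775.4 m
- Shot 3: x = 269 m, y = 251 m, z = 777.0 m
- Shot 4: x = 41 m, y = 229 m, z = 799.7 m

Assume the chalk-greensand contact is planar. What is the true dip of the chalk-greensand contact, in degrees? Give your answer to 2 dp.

6.46°

Two edge vectors: Shot 2→Shot 3 = (-156, 203, 1.6), Shot 2→Shot 4 = (-384, 181, 24.3).
Normal n = (Shot 2→Shot 3) × (Shot 2→Shot 4) = (4643.3, 3176.4, 49716).
So ∂z/∂x = −n_x/n_z = −0.09340 and ∂z/∂y = −n_y/n_z = −0.06389.
Gradient magnitude |∇z| = √(a² + b²) = √(0.00872 + 0.00408) = 0.11316.
True dip = arctan(0.11316) = 6.46°, dipping toward NE (azimuth ≈ 056°).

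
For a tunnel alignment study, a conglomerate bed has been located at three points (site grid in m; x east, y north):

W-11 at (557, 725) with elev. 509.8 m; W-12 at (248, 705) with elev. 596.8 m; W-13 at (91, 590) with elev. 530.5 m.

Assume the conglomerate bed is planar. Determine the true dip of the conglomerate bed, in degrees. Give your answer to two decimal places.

Let the plane be z = a·x + b·y + c.
W-12−W-11: −309a − 20b = 87;  W-13−W-11: −466a − 135b = 20.7.
Solving gives a = −0.34978, b = 1.05404.
Gradient magnitude |∇z| = √(a² + b²) = √(0.12234 + 1.11101) = 1.11056.
True dip = arctan(1.11056) = 48.00°, dipping toward SSE (azimuth ≈ 162°).

48.00°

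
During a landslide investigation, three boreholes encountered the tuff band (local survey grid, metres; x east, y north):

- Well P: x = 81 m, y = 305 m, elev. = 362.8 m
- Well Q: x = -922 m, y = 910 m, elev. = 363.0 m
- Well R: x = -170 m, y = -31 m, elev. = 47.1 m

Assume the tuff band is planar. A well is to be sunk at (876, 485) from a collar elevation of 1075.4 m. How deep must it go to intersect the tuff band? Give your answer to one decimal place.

285.5 m

Two edge vectors: Well P→Well Q = (-1003, 605, 0.2), Well P→Well R = (-251, -336, -315.7).
Normal n = (Well P→Well Q) × (Well P→Well R) = (-190931.3, -316697.3, 488863).
So ∂z/∂x = −n_x/n_z = 0.39056 and ∂z/∂y = −n_y/n_z = 0.64782.
Intercept c from Well P: 362.8 − 31.64 − 197.59 = 133.58.
At (876, 485): z_contact = 342.13 + 314.19 + 133.58 = 789.91 m.
Depth below ground = 1075.4 − 789.91 = 285.5 m.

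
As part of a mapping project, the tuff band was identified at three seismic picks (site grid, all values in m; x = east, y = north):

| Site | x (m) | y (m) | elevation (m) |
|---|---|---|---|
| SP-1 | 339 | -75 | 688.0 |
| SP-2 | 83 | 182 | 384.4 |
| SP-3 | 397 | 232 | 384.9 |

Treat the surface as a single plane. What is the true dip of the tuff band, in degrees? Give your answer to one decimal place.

Let the plane be z = a·x + b·y + c.
SP-2−SP-1: −256a + 257b = −303.6;  SP-3−SP-1: 58a + 307b = −303.1.
Solving gives a = 0.16373, b = −1.01823.
Gradient magnitude |∇z| = √(a² + b²) = √(0.02681 + 1.03679) = 1.03131.
True dip = arctan(1.03131) = 45.9°, dipping toward N (azimuth ≈ 351°).

45.9°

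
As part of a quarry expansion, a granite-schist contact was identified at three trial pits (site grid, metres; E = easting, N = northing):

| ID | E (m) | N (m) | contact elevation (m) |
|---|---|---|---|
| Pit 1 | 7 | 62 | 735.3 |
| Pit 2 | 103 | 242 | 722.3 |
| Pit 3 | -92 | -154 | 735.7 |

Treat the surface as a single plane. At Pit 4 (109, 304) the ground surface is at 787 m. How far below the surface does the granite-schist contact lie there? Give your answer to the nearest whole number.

Let the plane be z = a·E + b·N + c.
Pit 2−Pit 1: 96a + 180b = −13;  Pit 3−Pit 1: −99a − 216b = 0.4.
Solving gives a = −0.93827, b = 0.42819.
Then c = 735.3 − a·7 − b·62 = 715.32.
At (109, 304): z_contact = −102.3 + 130.2 + 715.32 = 743.2 m.
Depth below ground = 787 − 743.2 = 44 m.

44 m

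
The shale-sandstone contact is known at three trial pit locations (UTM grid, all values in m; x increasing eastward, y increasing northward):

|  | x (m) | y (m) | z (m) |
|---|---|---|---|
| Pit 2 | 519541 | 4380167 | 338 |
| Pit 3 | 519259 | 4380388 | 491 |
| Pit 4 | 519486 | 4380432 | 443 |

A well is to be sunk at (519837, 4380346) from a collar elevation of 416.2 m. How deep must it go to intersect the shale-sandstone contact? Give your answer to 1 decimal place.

Let the plane be z = a·x + b·y + c.
Pit 3−Pit 2: −282a + 221b = 153;  Pit 4−Pit 2: −55a + 265b = 105.
Solving gives a = −0.277107471, b = 0.338713544.
Then c = 338 − a·519541 − b·4380167 = −1339315.19.
At (519837, 4380346): z_contact = −144050.72 + 1483682.52 − 1339315.19 = 316.61 m.
Depth below ground = 416.2 − 316.61 = 99.6 m.

99.6 m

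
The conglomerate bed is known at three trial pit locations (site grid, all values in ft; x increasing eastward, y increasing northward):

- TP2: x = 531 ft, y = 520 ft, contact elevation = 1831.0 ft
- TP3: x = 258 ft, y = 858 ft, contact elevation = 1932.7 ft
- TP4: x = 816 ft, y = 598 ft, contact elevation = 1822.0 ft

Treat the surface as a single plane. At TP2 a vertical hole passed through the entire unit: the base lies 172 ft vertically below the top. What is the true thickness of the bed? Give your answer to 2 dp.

167.10 ft

Let the plane be z = a·x + b·y + c.
TP3−TP2: −273a + 338b = 101.7;  TP4−TP2: 285a + 78b = −9.
Solving gives a = −0.09330, b = 0.22553.
|∇z| = √(a²+b²) = 0.24407, so dip δ = arctan(0.24407) = 13.72°.
True thickness = vertical thickness × cos δ = 172 × cos 13.72° = 167.10 ft.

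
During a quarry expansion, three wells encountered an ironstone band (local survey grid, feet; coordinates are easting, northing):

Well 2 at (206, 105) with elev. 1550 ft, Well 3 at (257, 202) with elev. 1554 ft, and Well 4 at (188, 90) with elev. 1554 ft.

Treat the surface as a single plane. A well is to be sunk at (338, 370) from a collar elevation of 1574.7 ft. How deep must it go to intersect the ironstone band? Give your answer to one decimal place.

Two edge vectors: Well 2→Well 3 = (51, 97, 4), Well 2→Well 4 = (-18, -15, 4).
Normal n = (Well 2→Well 3) × (Well 2→Well 4) = (448, -276, 981).
So ∂z/∂easting = −n_x/n_z = −0.45668 and ∂z/∂northing = −n_y/n_z = 0.28135.
Intercept c from Well 2: 1550 + 94.08 − 29.54 = 1614.53.
At (338, 370): z_contact = −154.36 + 104.10 + 1614.53 = 1564.28 ft.
Depth below ground = 1574.7 − 1564.28 = 10.4 ft.

10.4 ft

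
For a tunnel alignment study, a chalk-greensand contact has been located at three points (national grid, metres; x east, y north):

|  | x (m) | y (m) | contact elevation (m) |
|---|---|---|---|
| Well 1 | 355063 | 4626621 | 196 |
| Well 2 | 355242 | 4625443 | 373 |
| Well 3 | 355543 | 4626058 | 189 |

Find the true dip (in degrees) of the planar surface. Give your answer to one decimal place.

Let the plane be z = a·x + b·y + c.
Well 2−Well 1: 179a − 1178b = 177;  Well 3−Well 1: 480a − 563b = −7.
Solving gives a = −0.23220, b = −0.18554.
Gradient magnitude |∇z| = √(a² + b²) = √(0.05392 + 0.03442) = 0.29723.
True dip = arctan(0.29723) = 16.6°, dipping toward NE (azimuth ≈ 051°).

16.6°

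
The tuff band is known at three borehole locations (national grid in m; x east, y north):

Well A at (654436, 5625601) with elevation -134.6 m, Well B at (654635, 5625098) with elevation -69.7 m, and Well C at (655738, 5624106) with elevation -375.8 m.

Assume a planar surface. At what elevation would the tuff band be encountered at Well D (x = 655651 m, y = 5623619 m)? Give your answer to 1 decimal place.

-142.1 m

Two edge vectors: Well A→Well B = (199, -503, 64.9), Well A→Well C = (1302, -1495, -241.2).
Normal n = (Well A→Well B) × (Well A→Well C) = (218349.1, 132498.6, 357401).
So ∂z/∂x = −n_x/n_z = −0.610935896 and ∂z/∂y = −n_y/n_z = −0.370728118.
Intercept c from Well A: -134.6 + 399818.44 + 2085568.47 = 2485252.31.
At (655651, 5623619): z = −400560.7 − 2084833.7 + 2485252.31 = -142.1 m.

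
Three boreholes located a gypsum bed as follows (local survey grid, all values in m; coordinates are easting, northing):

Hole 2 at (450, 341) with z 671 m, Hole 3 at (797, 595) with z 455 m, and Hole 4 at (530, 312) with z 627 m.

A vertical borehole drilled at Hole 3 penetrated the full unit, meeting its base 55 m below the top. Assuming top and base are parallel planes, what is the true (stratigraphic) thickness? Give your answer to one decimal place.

47.6 m

Let the plane be z = a·easting + b·northing + c.
Hole 3−Hole 2: 347a + 254b = −216;  Hole 4−Hole 2: 80a − 29b = −44.
Solving gives a = −0.57401, b = −0.06622.
|∇z| = √(a²+b²) = 0.57781, so dip δ = arctan(0.57781) = 30.02°.
True thickness = vertical thickness × cos δ = 55 × cos 30.02° = 47.6 m.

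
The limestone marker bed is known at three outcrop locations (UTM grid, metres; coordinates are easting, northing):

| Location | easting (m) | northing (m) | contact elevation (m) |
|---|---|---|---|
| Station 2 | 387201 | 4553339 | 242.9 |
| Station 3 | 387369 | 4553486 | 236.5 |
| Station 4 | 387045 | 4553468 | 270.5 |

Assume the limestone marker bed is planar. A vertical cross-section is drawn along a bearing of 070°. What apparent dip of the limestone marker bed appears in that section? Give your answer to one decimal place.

4.3°

Two edge vectors: Station 2→Station 3 = (168, 147, -6.4), Station 2→Station 4 = (-156, 129, 27.6).
Normal n = (Station 2→Station 3) × (Station 2→Station 4) = (4882.8, -3638.4, 44604).
So ∂z/∂easting = −n_x/n_z = −0.10947 and ∂z/∂northing = −n_y/n_z = 0.08157.
Unit vector along 070° is (sin 70°, cos 70°) = (0.9397, 0.3420).
Slope in that direction = a·(0.9397) + b·(0.3420) = −0.07497.
Apparent dip = arctan|0.07497| = 4.3° (true dip is 7.8°, so apparent ≤ true as expected).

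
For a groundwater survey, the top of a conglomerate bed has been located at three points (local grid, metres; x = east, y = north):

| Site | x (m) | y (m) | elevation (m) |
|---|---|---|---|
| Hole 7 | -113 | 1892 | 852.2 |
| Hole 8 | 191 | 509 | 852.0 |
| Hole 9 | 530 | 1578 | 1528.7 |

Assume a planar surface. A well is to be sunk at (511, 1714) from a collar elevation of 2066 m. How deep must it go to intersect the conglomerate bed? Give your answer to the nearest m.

Let the plane be z = a·x + b·y + c.
Hole 8−Hole 7: 304a − 1383b = −0.2;  Hole 9−Hole 7: 643a − 314b = 676.5.
Solving gives a = 1.17869, b = 0.25924.
Then c = 852.2 − a·-113 − b·1892 = 494.92.
At (511, 1714): z_contact = 602.3 + 444.3 + 494.92 = 1541.6 m.
Depth below ground = 2066 − 1541.6 = 524 m.

524 m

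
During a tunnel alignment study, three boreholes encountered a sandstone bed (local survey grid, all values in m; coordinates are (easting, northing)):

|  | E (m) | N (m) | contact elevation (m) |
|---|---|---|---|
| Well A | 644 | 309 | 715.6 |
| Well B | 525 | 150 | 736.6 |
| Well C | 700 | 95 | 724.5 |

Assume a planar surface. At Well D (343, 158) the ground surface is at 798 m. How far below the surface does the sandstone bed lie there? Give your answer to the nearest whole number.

46 m

Two edge vectors: Well A→Well B = (-119, -159, 21), Well A→Well C = (56, -214, 8.9).
Normal n = (Well A→Well B) × (Well A→Well C) = (3078.9, 2235.1, 34370).
So ∂z/∂E = −n_x/n_z = −0.08958 and ∂z/∂N = −n_y/n_z = −0.06503.
Intercept c from Well A: 715.6 + 57.69 + 20.09 = 793.38.
At (343, 158): z_contact = −30.7 − 10.3 + 793.38 = 752.4 m.
Depth below ground = 798 − 752.4 = 46 m.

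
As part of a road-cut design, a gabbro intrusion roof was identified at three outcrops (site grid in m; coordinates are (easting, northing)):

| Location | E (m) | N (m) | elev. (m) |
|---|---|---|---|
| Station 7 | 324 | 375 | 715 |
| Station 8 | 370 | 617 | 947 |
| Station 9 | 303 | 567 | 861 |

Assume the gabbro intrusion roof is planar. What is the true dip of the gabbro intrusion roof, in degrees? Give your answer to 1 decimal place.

46.8°

Let the plane be z = a·E + b·N + c.
Station 8−Station 7: 46a + 242b = 232;  Station 9−Station 7: −21a + 192b = 146.
Solving gives a = 0.66207, b = 0.83283.
Gradient magnitude |∇z| = √(a² + b²) = √(0.43833 + 0.69361) = 1.06393.
True dip = arctan(1.06393) = 46.8°, dipping toward SW (azimuth ≈ 218°).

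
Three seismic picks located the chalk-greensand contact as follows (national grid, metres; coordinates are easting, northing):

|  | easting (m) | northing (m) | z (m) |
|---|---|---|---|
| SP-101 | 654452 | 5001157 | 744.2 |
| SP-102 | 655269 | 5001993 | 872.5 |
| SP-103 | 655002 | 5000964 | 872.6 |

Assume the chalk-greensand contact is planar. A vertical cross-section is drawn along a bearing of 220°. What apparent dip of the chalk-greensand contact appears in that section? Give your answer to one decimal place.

Let the plane be z = a·easting + b·northing + c.
SP-102−SP-101: 817a + 836b = 128.3;  SP-103−SP-101: 550a − 193b = 128.4.
Solving gives a = 0.21394, b = −0.05561.
Unit vector along 220° is (sin 220°, cos 220°) = (-0.6428, -0.7660).
Slope in that direction = a·(-0.6428) + b·(-0.7660) = −0.09492.
Apparent dip = arctan|0.09492| = 5.4° (true dip is 12.5°, so apparent ≤ true as expected).

5.4°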